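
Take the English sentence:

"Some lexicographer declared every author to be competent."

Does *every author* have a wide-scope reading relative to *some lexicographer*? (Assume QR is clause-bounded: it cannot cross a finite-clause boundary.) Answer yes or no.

ECM infinitives lack a CP barrier, so *every author* can QR over the matrix subject *some lexicographer*.
Ordinary QR to a clause-peripheral position gives the wide-scope LF for the lower DP.

Yes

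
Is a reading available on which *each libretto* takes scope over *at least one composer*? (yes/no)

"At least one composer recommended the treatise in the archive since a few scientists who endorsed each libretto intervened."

The target quantifier *each libretto* is part of the relative clause *who endorsed each libretto*, which is itself inside the adjunct *since a few scientists who endorsed each libretto intervened*.
Two island boundaries intervene — the relative clause and the adjunct. Either alone would block QR.
Hence only narrow scope for *each libretto* (under *at least one composer*) survives.

No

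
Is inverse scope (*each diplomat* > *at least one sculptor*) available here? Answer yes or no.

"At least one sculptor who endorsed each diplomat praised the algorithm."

No

*each diplomat* sits inside the relative clause *who endorsed each diplomat*.
Relative clauses are scope islands: a quantifier cannot QR out of a relative clause to take scope in the matrix clause.
*each diplomat* > *at least one sculptor* would require crossing that boundary, which is illicit.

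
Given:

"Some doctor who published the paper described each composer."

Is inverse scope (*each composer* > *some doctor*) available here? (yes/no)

Although the sentence contains a relative clause (*who published the paper*), *each composer* is outside it, in the matrix VP.
Clause-internal QR can adjoin the lower DP above the subject, yielding the inverse reading.

Yes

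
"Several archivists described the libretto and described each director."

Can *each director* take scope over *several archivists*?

Structurally, *each director* is inside one conjunct of the coordinate structure (*described each director*).
A quantifier cannot raise out of one conjunct of a coordination across the whole coordinate structure — the CSC applies to QR.
*each director* > *several archivists* would require crossing that boundary, which is illicit.

No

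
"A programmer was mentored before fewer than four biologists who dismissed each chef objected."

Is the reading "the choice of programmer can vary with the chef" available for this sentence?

This is the *each chef* > *a programmer* reading.
*each chef* sits inside the relative clause *who dismissed each chef*, which is itself inside the adjunct *before fewer than four biologists who dismissed each chef objected*.
The quantifier would have to escape first the RC and then the adjunct — two independent island violations.
*each chef* is confined to the island and cannot take scope over *a programmer*.

No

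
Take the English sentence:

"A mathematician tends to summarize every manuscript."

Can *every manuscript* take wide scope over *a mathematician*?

Yes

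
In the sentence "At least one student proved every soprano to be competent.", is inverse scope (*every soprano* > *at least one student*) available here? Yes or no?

Yes

ECM infinitives lack a CP barrier, so *every soprano* can QR over the matrix subject *at least one student*.
With no island boundary between them, the object can take inverse scope over the subject via ordinary QR within the clause.
The sentence is scopally ambiguous between *at least one student* > *every soprano* and *every soprano* > *at least one student*.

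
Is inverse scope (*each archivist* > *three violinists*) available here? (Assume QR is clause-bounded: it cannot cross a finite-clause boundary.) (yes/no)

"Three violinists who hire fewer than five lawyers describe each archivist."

Although the sentence contains a relative clause (*who hire fewer than five lawyers*), *each archivist* is outside it, in the matrix VP.
QR within a single clause is free, so the lower quantifier may take scope over the higher one.

Yes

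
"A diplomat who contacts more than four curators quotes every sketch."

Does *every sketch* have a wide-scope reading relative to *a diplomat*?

Yes

Although the sentence contains a relative clause (*who contacts more than four curators*), *every sketch* is outside it, in the matrix VP.
Ordinary QR to a clause-peripheral position gives the wide-scope LF for the lower DP.
The sentence is scopally ambiguous between *a diplomat* > *every sketch* and *every sketch* > *a diplomat*.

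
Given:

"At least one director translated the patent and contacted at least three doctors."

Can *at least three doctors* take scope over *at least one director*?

No

*at least three doctors* is embedded in one conjunct of the coordinate structure (*contacted at least three doctors*).
Asymmetric QR out of one conjunct violates the Coordinate Structure Constraint.
The inverse ordering *at least three doctors* > *at least one director* is therefore underivable.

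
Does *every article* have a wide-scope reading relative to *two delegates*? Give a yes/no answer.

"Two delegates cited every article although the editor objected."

Yes

Neither queried DP is inside the adjunct, so the adjunct-island constraint does not apply.
No island intervenes, so both surface and inverse scope are derivable.
So *every article* > *two delegates* is among the available readings.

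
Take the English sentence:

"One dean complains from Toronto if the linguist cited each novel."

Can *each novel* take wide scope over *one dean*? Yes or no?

No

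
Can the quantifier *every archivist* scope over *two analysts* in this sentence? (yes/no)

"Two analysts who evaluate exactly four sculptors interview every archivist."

*every archivist* is a matrix argument; only *two analysts* is modified by the relative clause *who evaluate exactly four sculptors*, so the RC island is irrelevant to the target quantifier.
No island intervenes, so both surface and inverse scope are derivable.
Both orderings are possible: *two analysts* > *every archivist* and *every archivist* > *two analysts*.

Yes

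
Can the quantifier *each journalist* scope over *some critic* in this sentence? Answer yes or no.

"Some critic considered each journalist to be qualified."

Yes

This is an ECM construction: *each journalist* is the infinitival subject, Case-marked by the matrix verb, and the infinitive is transparent for QR.
Nothing blocks QR of the lower DP to a position above the higher one, so inverse scope is available.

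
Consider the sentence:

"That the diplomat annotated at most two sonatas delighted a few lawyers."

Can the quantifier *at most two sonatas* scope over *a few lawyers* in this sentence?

No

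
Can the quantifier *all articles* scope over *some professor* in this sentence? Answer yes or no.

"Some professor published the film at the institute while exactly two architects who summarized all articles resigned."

No

Structurally, *all articles* is inside the relative clause *who summarized all articles*, which is itself inside the adjunct *while exactly two architects who summarized all articles resigned*.
Both the relative clause and the enclosing adjunct are scope islands; QR cannot cross either.
There is no licit LF on which *all articles* c-commands *some professor*.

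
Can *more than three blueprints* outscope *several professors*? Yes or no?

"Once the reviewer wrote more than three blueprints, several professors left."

No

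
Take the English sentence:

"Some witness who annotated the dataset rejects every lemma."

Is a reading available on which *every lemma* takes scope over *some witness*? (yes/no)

Yes

*every lemma* is a matrix argument; only *some witness* is modified by the relative clause *who annotated the dataset*, so the RC island is irrelevant to the target quantifier.
Ordinary QR to a clause-peripheral position gives the wide-scope LF for the lower DP.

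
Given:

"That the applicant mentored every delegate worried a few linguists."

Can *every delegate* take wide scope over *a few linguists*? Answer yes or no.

No

*every delegate* sits inside the sentential subject *that the applicant mentored every delegate*.
The subject-island constraint blocks QR out of a clausal subject.
There is no licit LF on which *every delegate* c-commands *a few linguists*.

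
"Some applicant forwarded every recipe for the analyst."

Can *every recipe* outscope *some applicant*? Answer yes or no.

Yes

Both DPs are arguments of the same predicate; there is no clause or island boundary between them.
QR within a single clause is free, so the lower quantifier may take scope over the higher one.
The sentence is scopally ambiguous between *some applicant* > *every recipe* and *every recipe* > *some applicant*.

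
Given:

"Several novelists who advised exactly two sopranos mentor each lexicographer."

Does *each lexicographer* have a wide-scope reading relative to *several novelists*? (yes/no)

The relative clause *who advised exactly two sopranos* modifies *several novelists*, but *each lexicographer* is not inside that relative clause — it is an argument of the matrix verb.
Nothing blocks QR of the lower DP to a position above the higher one, so inverse scope is available.

Yes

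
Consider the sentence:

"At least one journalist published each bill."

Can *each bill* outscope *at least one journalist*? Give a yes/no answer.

Both DPs are arguments of the same predicate; there is no clause or island boundary between them.
No island intervenes, so both surface and inverse scope are derivable.

Yes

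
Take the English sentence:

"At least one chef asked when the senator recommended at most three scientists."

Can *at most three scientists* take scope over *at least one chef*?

The target quantifier *at most three scientists* is part of the embedded question *when the senator recommended at most three scientists*.
QR across an interrogative CP boundary is ruled out as a wh-island violation.
So the wide-scope reading for *at most three scientists* is blocked.

No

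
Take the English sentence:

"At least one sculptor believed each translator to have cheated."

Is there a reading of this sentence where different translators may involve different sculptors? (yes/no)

The described interpretation is the *each translator* > *at least one sculptor* scoping.
*each translator* is the subject of an ECM infinitive — the infinitival complement of an ECM verb is not a scope island, so *each translator* can raise into the matrix clause.
With no island boundary between them, the object can take inverse scope over the subject via ordinary QR within the clause.

Yes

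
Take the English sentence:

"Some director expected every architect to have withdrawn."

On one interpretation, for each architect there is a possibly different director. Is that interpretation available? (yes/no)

Yes

That reading corresponds to *every architect* > *some director*.
The ECM infinitive is scope-transparent — *every architect* is free to raise above *some director*.
With no island boundary between them, the object can take inverse scope over the subject via ordinary QR within the clause.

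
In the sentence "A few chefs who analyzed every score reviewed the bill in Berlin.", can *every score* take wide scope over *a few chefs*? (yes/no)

No

*every score* occurs within the relative clause *who analyzed every score*.
A relative clause is a scope island — quantifier raising cannot cross its boundary.
So the wide-scope reading for *every score* is blocked.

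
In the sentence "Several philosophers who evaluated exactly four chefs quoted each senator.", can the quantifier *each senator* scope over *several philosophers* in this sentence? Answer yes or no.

Yes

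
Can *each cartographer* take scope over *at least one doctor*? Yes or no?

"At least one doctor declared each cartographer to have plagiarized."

The ECM infinitive is scope-transparent — *each cartographer* is free to raise above *at least one doctor*.
Since no island is crossed, the inverse ordering is licensed alongside surface scope.

Yes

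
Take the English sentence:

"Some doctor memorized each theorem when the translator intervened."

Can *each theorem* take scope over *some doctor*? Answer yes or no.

*each theorem* is a matrix argument; the adjunct is an island but the target quantifier is outside it.
Since no island is crossed, the inverse ordering is licensed alongside surface scope.

Yes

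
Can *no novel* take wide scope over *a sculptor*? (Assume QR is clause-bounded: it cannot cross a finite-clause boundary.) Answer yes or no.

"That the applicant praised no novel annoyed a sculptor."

No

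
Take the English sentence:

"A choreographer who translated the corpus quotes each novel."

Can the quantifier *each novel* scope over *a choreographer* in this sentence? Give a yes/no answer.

*each novel* sits in the matrix clause, not in the relative clause on *a choreographer*.
Since no island is crossed, the inverse ordering is licensed alongside surface scope.

Yes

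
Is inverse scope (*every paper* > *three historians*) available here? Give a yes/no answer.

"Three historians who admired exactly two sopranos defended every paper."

Yes

The RC *who admired exactly two sopranos* is an island, but *every paper* is not inside it — it is the matrix object, a clausemate of *three historians*.
Ordinary QR to a clause-peripheral position gives the wide-scope LF for the lower DP.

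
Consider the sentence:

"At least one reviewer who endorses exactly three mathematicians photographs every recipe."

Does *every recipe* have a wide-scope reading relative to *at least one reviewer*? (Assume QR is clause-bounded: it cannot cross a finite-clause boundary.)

Yes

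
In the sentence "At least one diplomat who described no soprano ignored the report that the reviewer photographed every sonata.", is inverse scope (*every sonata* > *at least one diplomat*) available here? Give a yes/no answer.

No

The DP *every sonata* is contained in the complex NP *the report that the reviewer photographed every sonata*.
The Complex NP Constraint bars QR out of the complement clause of a noun.
So *every sonata* cannot raise high enough to outscope *at least one diplomat*; only the surface ordering *at least one diplomat* > *every sonata* is available.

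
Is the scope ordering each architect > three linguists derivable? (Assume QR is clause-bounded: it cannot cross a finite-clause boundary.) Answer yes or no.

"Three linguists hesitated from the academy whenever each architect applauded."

Structurally, *each architect* is inside the adjunct clause *whenever each architect applauded*.
Since the clause is an adjunct (not a complement), the Adjunct Condition blocks QR across its edge.
The inverse ordering *each architect* > *three linguists* is therefore underivable.

No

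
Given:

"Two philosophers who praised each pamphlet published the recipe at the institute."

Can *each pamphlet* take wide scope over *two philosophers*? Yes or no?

No

Structurally, *each pamphlet* is inside the relative clause *who praised each pamphlet*.
QR out of a relative clause is ruled out by the relative-clause island constraint.
The inverse ordering *each pamphlet* > *two philosophers* is therefore underivable.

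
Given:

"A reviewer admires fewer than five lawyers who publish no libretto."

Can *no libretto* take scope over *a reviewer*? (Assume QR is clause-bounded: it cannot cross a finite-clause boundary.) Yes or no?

The DP *no libretto* is contained in the relative clause *who publish no libretto* modifying *fewer than five lawyers*.
Quantifiers inside a relative clause are trapped there; the RC boundary blocks QR.
*no libretto* is confined to the island and cannot take scope over *a reviewer*.

No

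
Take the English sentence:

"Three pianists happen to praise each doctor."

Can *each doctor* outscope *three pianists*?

Yes

Infinitival complements of raising predicates do not block QR; *each doctor* and *three pianists* are effectively clausemates.
No island intervenes, so both surface and inverse scope are derivable.
Both orderings are possible: *three pianists* > *each doctor* and *each doctor* > *three pianists*.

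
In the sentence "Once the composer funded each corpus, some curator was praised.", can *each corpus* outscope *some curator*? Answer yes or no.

No

Structurally, *each corpus* is inside the adjunct clause *once the composer funded each corpus*.
Adverbial clauses are not L-marked, so they are barriers for QR — the quantifier cannot escape the adjunct.
So *each corpus* cannot raise to a position above *some curator*.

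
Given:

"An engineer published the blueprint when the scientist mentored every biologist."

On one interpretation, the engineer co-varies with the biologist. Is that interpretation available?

No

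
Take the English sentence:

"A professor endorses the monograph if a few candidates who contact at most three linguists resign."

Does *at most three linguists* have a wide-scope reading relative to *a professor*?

The DP *at most three linguists* is contained in the relative clause *who contact at most three linguists*, which is itself inside the adjunct *if a few candidates who contact at most three linguists resign*.
Both the relative clause and the enclosing adjunct are scope islands; QR cannot cross either.
The inverse ordering *at most three linguists* > *a professor* is therefore underivable.
(Only the surface reading survives: one fixed professor with respect to all the relevant linguists.)

No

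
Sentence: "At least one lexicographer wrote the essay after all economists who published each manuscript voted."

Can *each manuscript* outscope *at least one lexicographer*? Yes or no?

*each manuscript* occurs within the relative clause *who published each manuscript*, which is itself inside the adjunct *after all economists who published each manuscript voted*.
The quantifier would have to escape first the RC and then the adjunct — two independent island violations.
*each manuscript* > *at least one lexicographer* would require crossing that boundary, which is illicit.

No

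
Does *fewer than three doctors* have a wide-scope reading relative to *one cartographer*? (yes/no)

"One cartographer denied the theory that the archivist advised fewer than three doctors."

No

Structurally, *fewer than three doctors* is inside the complex NP *the theory that the archivist advised fewer than three doctors*.
A that-clause complement to a noun is an island; QR cannot cross the NP boundary.
So *fewer than three doctors* cannot raise high enough to outscope *one cartographer*; only the surface ordering *one cartographer* > *fewer than three doctors* is available.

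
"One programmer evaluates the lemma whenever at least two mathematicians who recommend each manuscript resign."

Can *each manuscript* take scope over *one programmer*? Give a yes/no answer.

*each manuscript* is embedded in the relative clause *who recommend each manuscript*, which is itself inside the adjunct *whenever at least two mathematicians who recommend each manuscript resign*.
Two island boundaries intervene — the relative clause and the adjunct. Either alone would block QR.
So *each manuscript* cannot raise to a position above *one programmer*.
(Only the surface reading survives: one fixed programmer with respect to all the relevant manuscripts.)

No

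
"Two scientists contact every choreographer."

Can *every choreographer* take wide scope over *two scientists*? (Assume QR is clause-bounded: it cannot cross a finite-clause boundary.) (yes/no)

*every choreographer* is the matrix object and *two scientists* the matrix subject; the two are clausemates.
No island intervenes, so both surface and inverse scope are derivable.

Yes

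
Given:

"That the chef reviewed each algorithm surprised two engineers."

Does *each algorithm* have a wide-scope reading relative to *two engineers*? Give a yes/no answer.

*each algorithm* sits inside the sentential subject *that the chef reviewed each algorithm*.
The subject-island constraint blocks QR out of a clausal subject.
There is no licit LF on which *each algorithm* c-commands *two engineers*.

No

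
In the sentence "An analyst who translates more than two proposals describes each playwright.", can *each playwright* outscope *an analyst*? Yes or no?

Yes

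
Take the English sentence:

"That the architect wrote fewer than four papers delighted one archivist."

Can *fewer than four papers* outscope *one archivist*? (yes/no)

The target quantifier *fewer than four papers* is part of the sentential subject *that the architect wrote fewer than four papers*.
Clausal subjects are scope islands; QR from inside the subject into the matrix is barred.
So *fewer than four papers* cannot raise to a position above *one archivist*.

No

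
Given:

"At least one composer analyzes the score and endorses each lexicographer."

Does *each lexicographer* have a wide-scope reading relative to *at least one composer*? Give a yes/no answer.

*each lexicographer* is embedded in one conjunct of the coordinate structure (*endorses each lexicographer*).
QR out of a conjunct would have to apply non-ATB, which the CSC forbids.
There is no licit LF on which *each lexicographer* c-commands *at least one composer*.

No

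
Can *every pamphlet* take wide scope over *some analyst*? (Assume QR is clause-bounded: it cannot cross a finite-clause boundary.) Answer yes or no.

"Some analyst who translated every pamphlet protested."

No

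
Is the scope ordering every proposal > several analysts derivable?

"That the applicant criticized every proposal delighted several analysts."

No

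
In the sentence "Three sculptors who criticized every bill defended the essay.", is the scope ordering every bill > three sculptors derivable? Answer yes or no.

No

*every bill* occurs within the relative clause *who criticized every bill*.
A relative clause is a scope island — quantifier raising cannot cross its boundary.
The inverse ordering *every bill* > *three sculptors* is therefore underivable.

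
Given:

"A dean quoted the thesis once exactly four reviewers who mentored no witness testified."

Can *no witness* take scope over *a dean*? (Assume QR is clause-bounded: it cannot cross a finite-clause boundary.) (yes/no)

No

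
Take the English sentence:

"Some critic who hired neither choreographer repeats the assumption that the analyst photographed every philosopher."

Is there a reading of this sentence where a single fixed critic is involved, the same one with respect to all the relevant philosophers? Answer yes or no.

Yes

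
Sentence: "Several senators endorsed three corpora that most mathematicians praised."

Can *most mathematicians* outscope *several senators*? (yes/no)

No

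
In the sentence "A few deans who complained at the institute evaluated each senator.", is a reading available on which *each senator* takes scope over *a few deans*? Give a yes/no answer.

Yes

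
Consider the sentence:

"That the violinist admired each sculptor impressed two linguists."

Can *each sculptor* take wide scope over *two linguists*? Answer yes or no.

No

Structurally, *each sculptor* is inside the sentential subject *that the violinist admired each sculptor*.
The Sentential Subject Constraint rules out raising the quantifier out of the that-clause subject.
The ordering *each sculptor* > *two linguists* is therefore underivable.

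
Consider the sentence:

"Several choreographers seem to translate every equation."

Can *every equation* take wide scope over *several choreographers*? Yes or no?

Yes

The matrix predicate is a raising verb, whose infinitival complement is not a scope island — *every equation* can QR into the matrix clause.
QR within a single clause is free, so the lower quantifier may take scope over the higher one.
So *every equation* > *several choreographers* is among the available readings.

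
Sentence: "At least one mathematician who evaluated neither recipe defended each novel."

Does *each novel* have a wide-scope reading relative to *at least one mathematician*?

*each novel* sits in the matrix clause, not in the relative clause on *at least one mathematician*.
Ordinary QR to a clause-peripheral position gives the wide-scope LF for the lower DP.

Yes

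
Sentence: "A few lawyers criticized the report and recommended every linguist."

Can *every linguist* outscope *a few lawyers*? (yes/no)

No

*every linguist* sits inside one conjunct of the coordinate structure (*recommended every linguist*).
A quantifier cannot raise out of one conjunct of a coordination across the whole coordinate structure — the CSC applies to QR.
The inverse ordering *every linguist* > *a few lawyers* is therefore underivable.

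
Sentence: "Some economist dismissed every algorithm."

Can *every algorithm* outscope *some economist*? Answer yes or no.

*some economist* and *every algorithm* are co-arguments of the matrix verb, with nothing but a clause-internal boundary between them.
Clause-internal QR can adjoin the lower DP above the subject, yielding the inverse reading.
So *every algorithm* > *some economist* is among the available readings.

Yes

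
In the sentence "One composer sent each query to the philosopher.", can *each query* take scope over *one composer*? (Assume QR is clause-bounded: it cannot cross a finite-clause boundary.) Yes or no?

*one composer* and *each query* are co-arguments of the matrix verb, with nothing but a clause-internal boundary between them.
Since no island is crossed, the inverse ordering is licensed alongside surface scope.

Yes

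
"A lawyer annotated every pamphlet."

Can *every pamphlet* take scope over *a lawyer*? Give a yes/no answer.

Yes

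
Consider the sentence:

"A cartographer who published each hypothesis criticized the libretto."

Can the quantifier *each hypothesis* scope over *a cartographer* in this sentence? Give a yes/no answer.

No

*each hypothesis* sits inside the relative clause *who published each hypothesis*.
Quantifiers inside a relative clause are trapped there; the RC boundary blocks QR.
Hence only narrow scope for *each hypothesis* (under *a cartographer*) survives.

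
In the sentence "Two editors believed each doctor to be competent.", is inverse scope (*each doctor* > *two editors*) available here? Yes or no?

This is an ECM construction: *each doctor* is the infinitival subject, Case-marked by the matrix verb, and the infinitive is transparent for QR.
With no island boundary between them, the object can take inverse scope over the subject via ordinary QR within the clause.
Both orderings are possible: *two editors* > *each doctor* and *each doctor* > *two editors*.

Yes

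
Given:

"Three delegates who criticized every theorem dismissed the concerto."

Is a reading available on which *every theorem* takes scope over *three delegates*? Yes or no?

No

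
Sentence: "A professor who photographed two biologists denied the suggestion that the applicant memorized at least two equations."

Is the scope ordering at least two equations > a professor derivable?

No

*at least two equations* is embedded in the complex NP *the suggestion that the applicant memorized at least two equations*.
A that-clause complement to a noun is an island; QR cannot cross the NP boundary.
The inverse ordering *at least two equations* > *a professor* is therefore underivable.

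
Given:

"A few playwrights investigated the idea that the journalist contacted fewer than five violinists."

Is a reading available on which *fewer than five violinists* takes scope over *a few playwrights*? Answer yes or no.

No

Structurally, *fewer than five violinists* is inside the complex NP *the idea that the journalist contacted fewer than five violinists*.
Noun-complement clauses are scope islands (the Complex NP Constraint): a quantifier inside one cannot scope into the matrix.
*fewer than five violinists* is confined to the island and cannot take scope over *a few playwrights*.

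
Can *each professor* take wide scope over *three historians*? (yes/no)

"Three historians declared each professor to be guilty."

ECM infinitives lack a CP barrier, so *each professor* can QR over the matrix subject *three historians*.
QR within a single clause is free, so the lower quantifier may take scope over the higher one.
The sentence is scopally ambiguous between *three historians* > *each professor* and *each professor* > *three historians*.

Yes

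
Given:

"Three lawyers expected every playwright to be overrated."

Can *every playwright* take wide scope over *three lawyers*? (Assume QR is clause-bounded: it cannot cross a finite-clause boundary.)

Yes

*every playwright* is an ECM subject; ECM complements are not islands, and the embedded quantifier may take matrix scope.
Since no island is crossed, the inverse ordering is licensed alongside surface scope.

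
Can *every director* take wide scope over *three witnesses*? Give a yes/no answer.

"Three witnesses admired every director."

Both DPs are arguments of the same predicate; there is no clause or island boundary between them.
Since no island is crossed, the inverse ordering is licensed alongside surface scope.

Yes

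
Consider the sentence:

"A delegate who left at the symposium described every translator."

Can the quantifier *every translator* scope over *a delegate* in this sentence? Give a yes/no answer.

*every translator* is a matrix argument; only *a delegate* is modified by the relative clause *who left at the symposium*, so the RC island is irrelevant to the target quantifier.
Ordinary QR to a clause-peripheral position gives the wide-scope LF for the lower DP.
The sentence is scopally ambiguous between *a delegate* > *every translator* and *every translator* > *a delegate*.

Yes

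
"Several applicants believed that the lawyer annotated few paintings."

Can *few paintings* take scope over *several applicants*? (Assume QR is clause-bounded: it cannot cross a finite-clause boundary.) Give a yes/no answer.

*few paintings* sits inside the finite complement clause *that the lawyer annotated few paintings*.
With QR restricted to its own tensed clause, the embedded quantifier cannot reach a matrix scope position.
*few paintings* > *several applicants* would require crossing that boundary, which is illicit.

No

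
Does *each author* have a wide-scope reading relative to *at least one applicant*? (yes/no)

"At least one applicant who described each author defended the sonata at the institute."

The DP *each author* is contained in the relative clause *who described each author*.
Quantifiers inside a relative clause are trapped there; the RC boundary blocks QR.
Hence only narrow scope for *each author* (under *at least one applicant*) survives.
(Only the surface reading survives: one fixed applicant with respect to all the relevant authors.)

No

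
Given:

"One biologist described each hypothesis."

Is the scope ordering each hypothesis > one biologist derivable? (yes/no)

Both DPs are arguments of the same predicate; there is no clause or island boundary between them.
Ordinary QR to a clause-peripheral position gives the wide-scope LF for the lower DP.

Yes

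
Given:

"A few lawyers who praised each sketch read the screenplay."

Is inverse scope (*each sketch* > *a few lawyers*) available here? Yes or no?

No

*each sketch* sits inside the relative clause *who praised each sketch*.
The relative clause forms an island for QR, so the quantifier is confined to the head noun's restrictor.
The inverse ordering *each sketch* > *a few lawyers* is therefore underivable.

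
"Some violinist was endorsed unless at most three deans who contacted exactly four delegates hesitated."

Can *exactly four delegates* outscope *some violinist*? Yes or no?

No

*exactly four delegates* occurs within the relative clause *who contacted exactly four delegates*, which is itself inside the adjunct *unless at most three deans who contacted exactly four delegates hesitated*.
Nested islands: the RC island is itself inside an adjunct island, so wide scope is doubly excluded.
The inverse ordering *exactly four delegates* > *some violinist* is therefore underivable.
(Only the surface reading survives: one fixed violinist with respect to all the relevant delegates.)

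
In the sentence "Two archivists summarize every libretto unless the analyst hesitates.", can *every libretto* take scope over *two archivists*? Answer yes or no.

The adjunct island is irrelevant here — *every libretto* and *two archivists* are both in the matrix clause.
No island intervenes, so both surface and inverse scope are derivable.

Yes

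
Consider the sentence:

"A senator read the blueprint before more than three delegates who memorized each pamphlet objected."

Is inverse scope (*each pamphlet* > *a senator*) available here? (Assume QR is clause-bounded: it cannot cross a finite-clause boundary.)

No

*each pamphlet* occurs within the relative clause *who memorized each pamphlet*, which is itself inside the adjunct *before more than three delegates who memorized each pamphlet objected*.
The quantifier would have to escape first the RC and then the adjunct — two independent island violations.
*each pamphlet* > *a senator* would require crossing that boundary, which is illicit.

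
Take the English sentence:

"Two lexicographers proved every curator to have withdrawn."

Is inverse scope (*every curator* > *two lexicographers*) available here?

Yes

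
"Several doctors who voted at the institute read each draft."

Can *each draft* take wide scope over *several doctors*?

*each draft* is a matrix argument; only *several doctors* is modified by the relative clause *who voted at the institute*, so the RC island is irrelevant to the target quantifier.
QR within a single clause is free, so the lower quantifier may take scope over the higher one.

Yes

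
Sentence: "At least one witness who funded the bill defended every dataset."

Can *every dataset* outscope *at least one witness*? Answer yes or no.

Yes

*every dataset* sits in the matrix clause, not in the relative clause on *at least one witness*.
Clause-internal QR can adjoin the lower DP above the subject, yielding the inverse reading.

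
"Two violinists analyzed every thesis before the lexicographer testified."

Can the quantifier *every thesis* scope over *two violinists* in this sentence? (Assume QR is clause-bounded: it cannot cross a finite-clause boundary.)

Yes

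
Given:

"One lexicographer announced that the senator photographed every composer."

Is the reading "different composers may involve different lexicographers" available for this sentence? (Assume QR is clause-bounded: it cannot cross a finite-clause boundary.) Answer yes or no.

No

This is the *every composer* > *one lexicographer* reading.
*every composer* occurs within the finite complement clause *that the senator photographed every composer*.
Under clause-bounded QR, a quantifier in an embedded finite clause cannot raise into the matrix clause.
There is no licit LF on which *every composer* c-commands *one lexicographer*.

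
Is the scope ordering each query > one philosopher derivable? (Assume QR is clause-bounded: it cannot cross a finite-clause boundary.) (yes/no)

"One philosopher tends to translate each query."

Raising constructions are monoclausal for scope purposes; *each query* is not separated from *one philosopher* by any island.
QR within a single clause is free, so the lower quantifier may take scope over the higher one.

Yes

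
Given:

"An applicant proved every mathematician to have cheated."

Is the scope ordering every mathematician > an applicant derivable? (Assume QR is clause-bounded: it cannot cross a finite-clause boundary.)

Yes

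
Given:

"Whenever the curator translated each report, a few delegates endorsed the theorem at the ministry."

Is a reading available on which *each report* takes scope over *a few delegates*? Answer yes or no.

No

*each report* occurs within the adjunct clause *whenever the curator translated each report*.
Adjuncts are opaque for quantifier raising; a quantifier in an adjunct stays inside it.
*each report* > *a few delegates* would require crossing that boundary, which is illicit.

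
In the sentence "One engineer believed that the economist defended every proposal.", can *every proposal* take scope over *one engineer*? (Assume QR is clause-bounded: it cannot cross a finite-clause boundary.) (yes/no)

No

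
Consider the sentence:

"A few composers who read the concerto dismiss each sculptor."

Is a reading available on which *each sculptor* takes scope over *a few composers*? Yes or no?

Yes

The RC *who read the concerto* is an island, but *each sculptor* is not inside it — it is the matrix object, a clausemate of *a few composers*.
Nothing blocks QR of the lower DP to a position above the higher one, so inverse scope is available.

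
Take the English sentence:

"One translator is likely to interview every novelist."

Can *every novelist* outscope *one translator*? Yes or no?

*every novelist* is inside a raising infinitive, which is transparent to QR (no CP barrier), so it behaves as a matrix argument.
Ordinary QR to a clause-peripheral position gives the wide-scope LF for the lower DP.
Both orderings are possible: *one translator* > *every novelist* and *every novelist* > *one translator*.

Yes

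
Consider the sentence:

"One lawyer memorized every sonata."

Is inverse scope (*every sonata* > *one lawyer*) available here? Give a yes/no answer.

Yes

*every sonata* and *one lawyer* are in the same minimal clause.
With no island boundary between them, the object can take inverse scope over the subject via ordinary QR within the clause.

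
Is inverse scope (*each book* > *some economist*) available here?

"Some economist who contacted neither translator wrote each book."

The RC *who contacted neither translator* is an island, but *each book* is not inside it — it is the matrix object, a clausemate of *some economist*.
QR within a single clause is free, so the lower quantifier may take scope over the higher one.

Yes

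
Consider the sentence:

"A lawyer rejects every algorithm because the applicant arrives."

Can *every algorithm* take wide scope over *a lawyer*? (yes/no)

Although there is an adjunct clause, *every algorithm* is in the main clause, not inside the adjunct.
Since no island is crossed, the inverse ordering is licensed alongside surface scope.

Yes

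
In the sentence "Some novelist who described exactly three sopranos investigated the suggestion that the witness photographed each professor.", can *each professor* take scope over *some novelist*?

No

Structurally, *each professor* is inside the complex NP *the suggestion that the witness photographed each professor*.
Since the clause is the complement of a nominal head, the CNPC blocks scope extraction.
So the wide-scope reading for *each professor* is blocked.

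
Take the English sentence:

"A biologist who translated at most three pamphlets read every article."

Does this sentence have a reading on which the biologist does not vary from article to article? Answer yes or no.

That reading corresponds to *a biologist* > *every article*.
Nothing needs to raise for *a biologist* > *every article*, so no island constraint is at stake.

Yes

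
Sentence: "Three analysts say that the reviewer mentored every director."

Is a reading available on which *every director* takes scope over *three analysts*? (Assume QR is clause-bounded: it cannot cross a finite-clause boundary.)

No

*every director* occurs within the finite complement clause *that the reviewer mentored every director*.
QR is clause-bounded, so the finite complement is a scope island for the embedded quantifier.
So *every director* cannot raise high enough to outscope *three analysts*; only the surface ordering *three analysts* > *every director* is available.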